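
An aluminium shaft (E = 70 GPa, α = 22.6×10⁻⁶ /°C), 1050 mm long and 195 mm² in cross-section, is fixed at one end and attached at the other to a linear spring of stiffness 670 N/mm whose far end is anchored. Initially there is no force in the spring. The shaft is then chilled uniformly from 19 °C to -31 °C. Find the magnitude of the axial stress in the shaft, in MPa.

If the spring were absent the shaft would shorten by αΔT L = 22.6×10⁻⁶ × 50 × 1050 = 1.186 mm.
Let P be the tensile force in the spring. The shaft extends elastically by PL/(AE) and the spring stretches by P/k; together these equal δ_free.
So P = δ_free / [L/(AE) + 1/k] = 1.186 / [ 1050/(195×70×10³) + 1/(670) ].
P = 1.186 / 0.001569 = 756 N.
σ = P/A = 756/195 = 3.877 MPa.

σ ≈ 3.88 MPa (tensile)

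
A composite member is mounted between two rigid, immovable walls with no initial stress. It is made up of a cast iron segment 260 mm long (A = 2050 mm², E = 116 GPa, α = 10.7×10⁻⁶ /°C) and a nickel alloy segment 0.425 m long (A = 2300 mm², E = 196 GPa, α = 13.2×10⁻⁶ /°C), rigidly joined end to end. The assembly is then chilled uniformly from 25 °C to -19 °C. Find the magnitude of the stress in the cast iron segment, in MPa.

σ ≈ 88.5 MPa (tensile)

With the walls removed the bar would change length by δ_free = Σ αᵢΔT Lᵢ = 10.7×10⁻⁶×44×260 + 13.2×10⁻⁶×44×425 = 0.3692 mm.
The rigid supports impose zero overall length change; the single axial force P common to all segments must satisfy P Σ Lᵢ/(AᵢEᵢ) = δ_free.
Σ Lᵢ/(AᵢEᵢ) = 260/(2050×116×10³) + 425/(2300×196×10³) = 2.036×10⁻⁶ mm/N.
P = 0.3692 / 2.036×10⁻⁶ = 181300 N = 181.3 kN, tensile.
σ_{cast iron} = P / A = 181300 / 2050 = 88.46 MPa.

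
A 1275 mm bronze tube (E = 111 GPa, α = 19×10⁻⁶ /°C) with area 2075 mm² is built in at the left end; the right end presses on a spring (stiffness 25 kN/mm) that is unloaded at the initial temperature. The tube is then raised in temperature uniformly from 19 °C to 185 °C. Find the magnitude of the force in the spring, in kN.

P ≈ 88.3 kN

The unrestrained thermal change is αΔT L = 19×10⁻⁶ × 166 × 1275 = 4.021 mm.
With a force P in the spring, the elastic change of the tube is PL/(AE) and that of the spring is P/k; compatibility requires their sum to equal δ_free.
So P = δ_free / [L/(AE) + 1/k] = 4.021 / [ 1275/(2075×111×10³) + 1/(25×10³) ].
P = 4.021 / 4.554×10⁻⁵ = 88310 N.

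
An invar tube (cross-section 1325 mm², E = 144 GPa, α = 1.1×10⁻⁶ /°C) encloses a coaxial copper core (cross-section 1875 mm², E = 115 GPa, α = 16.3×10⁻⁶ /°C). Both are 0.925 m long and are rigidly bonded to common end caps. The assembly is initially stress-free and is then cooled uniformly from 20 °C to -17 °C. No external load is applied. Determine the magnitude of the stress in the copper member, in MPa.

σ ≈ 30.4 MPa (tensile)

The copper has the larger α, so on cooling it would change length more than the invar if both were free. The rigid plates force a common final length, so the copper is put into tension and the invar into compression, with equal and opposite forces P (no external load).
Equating the net (thermal + elastic) strains gives |α₁ − α₂|·ΔT = P·[1/(A₁E₁) + 1/(A₂E₂)].
|α₁ − α₂|·ΔT = 15.2×10⁻⁶ × 37 = 0.0005624.
1/(A₁E₁) + 1/(A₂E₂) = 1/(1325×144×10³) + 1/(1875×115×10³) = 9.879×10⁻⁹ N⁻¹.
P = 0.0005624 / 9.879×10⁻⁹ = 56930 N = 56.93 kN.
σ_{copper} = P/A₂ = 56930/1875 = 30.36 MPa, tensile.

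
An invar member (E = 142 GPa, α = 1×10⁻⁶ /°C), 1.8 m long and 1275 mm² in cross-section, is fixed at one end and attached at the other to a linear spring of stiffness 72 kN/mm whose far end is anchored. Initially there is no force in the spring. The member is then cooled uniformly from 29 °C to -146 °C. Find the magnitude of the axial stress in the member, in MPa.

Free thermal contraction: δ_free = αΔT L = 1×10⁻⁶ × 175 × 1800 = 0.315 mm.
With a force P in the spring, the elastic change of the member is PL/(AE) and that of the spring is P/k; compatibility requires their sum to equal δ_free.
So P = δ_free / [L/(AE) + 1/k] = 0.315 / [ 1800/(1275×142×10³) + 1/(72×10³) ].
P = 0.315 / 2.383×10⁻⁵ = 13220 N.
σ = P/A = 13220/1275 = 10.37 MPa.

σ ≈ 10.4 MPa (tensile)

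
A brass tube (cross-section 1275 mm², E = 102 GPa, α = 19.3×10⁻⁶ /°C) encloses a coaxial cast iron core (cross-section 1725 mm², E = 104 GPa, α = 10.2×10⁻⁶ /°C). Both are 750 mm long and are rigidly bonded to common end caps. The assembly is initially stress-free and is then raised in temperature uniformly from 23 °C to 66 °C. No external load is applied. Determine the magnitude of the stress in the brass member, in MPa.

Equilibrium of a rigid end plate with no external load gives equal and opposite internal forces ±P in the two members. Since α_{brass} > α_{cast iron}, heating drives the brass into compression and the cast iron into tension.
Equating the net (thermal + elastic) strains gives |α₁ − α₂|·ΔT = P·[1/(A₁E₁) + 1/(A₂E₂)].
|α₁ − α₂|·ΔT = 9.1×10⁻⁶ × 43 = 0.0003913.
1/(A₁E₁) + 1/(A₂E₂) = 1/(1275×102×10³) + 1/(1725×104×10³) = 1.326×10⁻⁸ N⁻¹.
P = 0.0003913 / 1.326×10⁻⁸ = 29500 N = 29.5 kN.
σ_{brass} = P/A₁ = 29500/1275 = 23.14 MPa, compressive.

σ ≈ 23.1 MPa (compressive)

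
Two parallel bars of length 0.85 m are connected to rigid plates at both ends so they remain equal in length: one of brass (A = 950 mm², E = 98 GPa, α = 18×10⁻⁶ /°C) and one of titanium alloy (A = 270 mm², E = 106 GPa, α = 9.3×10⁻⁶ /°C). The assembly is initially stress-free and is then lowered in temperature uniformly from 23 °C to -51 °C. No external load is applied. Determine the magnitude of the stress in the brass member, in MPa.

Both members must finish at the same length. With the larger α, the brass tends to over-contract; the plates restrain it, putting the brass in tension and the titanium alloy in compression. With no external load the two internal forces are equal and opposite, magnitude P.
Setting the final lengths equal and cancelling L: (α₁ − α₂)ΔT = P/(A₁E₁) + P/(A₂E₂).
|α₁ − α₂|·ΔT = 8.7×10⁻⁶ × 74 = 0.0006438.
1/(A₁E₁) + 1/(A₂E₂) = 1/(950×98×10³) + 1/(270×106×10³) = 4.568×10⁻⁸ N⁻¹.
So P = 0.0006438 / 4.568×10⁻⁸ = 14.09 kN.
σ_{brass} = P/A₁ = 14090/950 = 14.83 MPa, tensile.

σ ≈ 14.8 MPa (tensile)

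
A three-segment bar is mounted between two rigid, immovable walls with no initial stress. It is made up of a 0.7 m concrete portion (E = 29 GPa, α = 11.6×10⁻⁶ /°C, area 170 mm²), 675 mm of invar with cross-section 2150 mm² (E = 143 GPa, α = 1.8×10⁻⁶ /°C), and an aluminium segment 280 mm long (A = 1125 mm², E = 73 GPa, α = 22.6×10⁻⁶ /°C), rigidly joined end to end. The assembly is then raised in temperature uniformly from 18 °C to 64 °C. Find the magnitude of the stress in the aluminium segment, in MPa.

If the supports were absent, the total length change would be Σ αᵢΔT Lᵢ = 11.6×10⁻⁶×46×700 + 1.8×10⁻⁶×46×675 + 22.6×10⁻⁶×46×280 = 0.7205 mm.
Since the ends are fixed, an axial force P builds up, equal in every segment, with P · Σ Lᵢ/(AᵢEᵢ) = δ_free.
The series flexibility is Σ Lᵢ/(AᵢEᵢ) = 700/(170×29×10³) + 675/(2150×143×10³) + 280/(1125×73×10³) = 0.0001476 mm/N.
So P = 0.7205 / 0.0001476 = 4.882 kN, compressive.
σ_{aluminium} = P / A = 4882 / 1125 = 4.339 MPa.

σ ≈ 4.34 MPa (compressive)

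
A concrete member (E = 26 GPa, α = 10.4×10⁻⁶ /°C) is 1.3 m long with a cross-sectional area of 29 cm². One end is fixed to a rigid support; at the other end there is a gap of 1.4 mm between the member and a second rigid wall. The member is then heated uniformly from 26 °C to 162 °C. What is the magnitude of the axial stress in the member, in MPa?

Unrestrained expansion: δ_free = αΔT L = 10.4×10⁻⁶ × 136 × 1300 = 1.839 mm.
The gap closes (δ_free > 1.4 mm) and the wall then resists a further 1.839 − 1.4 = 0.4387 mm of expansion.
That suppressed elongation corresponds to σ = E·Δ/L = 26×10³ × 0.4387/1300 = 8.774 MPa.

σ ≈ 8.77 MPa (compressive)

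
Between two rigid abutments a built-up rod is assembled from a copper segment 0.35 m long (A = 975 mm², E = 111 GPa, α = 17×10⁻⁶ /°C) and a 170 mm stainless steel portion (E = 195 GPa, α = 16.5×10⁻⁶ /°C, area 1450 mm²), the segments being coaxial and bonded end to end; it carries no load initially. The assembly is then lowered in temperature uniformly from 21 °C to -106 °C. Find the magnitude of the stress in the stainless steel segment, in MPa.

If the supports were absent, the total length change would be Σ αᵢΔT Lᵢ = 17×10⁻⁶×127×350 + 16.5×10⁻⁶×127×170 = 1.112 mm.
The rigid supports impose zero overall length change; the single axial force P common to all segments must satisfy P Σ Lᵢ/(AᵢEᵢ) = δ_free.
Σ Lᵢ/(AᵢEᵢ) = 350/(975×111×10³) + 170/(1450×195×10³) = 3.835×10⁻⁶ mm/N.
Hence P = δ_free / Σ(L/AE) = 1.112/3.835×10⁻⁶ = 289.9 kN (tensile).
σ_{stainless steel} = P / A = 289900 / 1450 = 199.9 MPa.

σ ≈ 200 MPa (tensile)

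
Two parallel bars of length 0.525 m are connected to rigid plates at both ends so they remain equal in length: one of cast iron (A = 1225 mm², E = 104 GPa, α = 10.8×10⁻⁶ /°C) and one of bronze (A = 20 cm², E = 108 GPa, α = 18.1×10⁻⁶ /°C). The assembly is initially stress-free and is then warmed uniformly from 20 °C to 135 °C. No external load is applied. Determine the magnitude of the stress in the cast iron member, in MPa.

σ ≈ 54.9 MPa (tensile)

Equilibrium of a rigid end plate with no external load gives equal and opposite internal forces ±P in the two members. Since α_{bronze} > α_{cast iron}, heating drives the bronze into compression and the cast iron into tension.
Setting the final lengths equal and cancelling L: (α₁ − α₂)ΔT = P/(A₁E₁) + P/(A₂E₂).
|α₁ − α₂|·ΔT = 7.3×10⁻⁶ × 115 = 0.0008395.
1/(A₁E₁) + 1/(A₂E₂) = 1/(1225×104×10³) + 1/(2000×108×10³) = 1.248×10⁻⁸ N⁻¹.
So P = 0.0008395 / 1.248×10⁻⁸ = 67.27 kN.
σ_{cast iron} = P/A₁ = 67270/1225 = 54.92 MPa, tensile.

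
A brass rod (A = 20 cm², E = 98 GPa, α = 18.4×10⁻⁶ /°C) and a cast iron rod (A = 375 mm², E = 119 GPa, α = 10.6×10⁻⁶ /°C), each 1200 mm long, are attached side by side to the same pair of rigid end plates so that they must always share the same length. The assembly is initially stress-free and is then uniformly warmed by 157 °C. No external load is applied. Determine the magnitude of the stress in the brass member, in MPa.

σ ≈ 22.3 MPa (compressive)

Both members must finish at the same length. With the larger α, the brass tends to over-expand; the plates restrain it, putting the brass in compression and the cast iron in tension. With no external load the two internal forces are equal and opposite, magnitude P.
Setting the final lengths equal and cancelling L: (α₁ − α₂)ΔT = P/(A₁E₁) + P/(A₂E₂).
|α₁ − α₂|·ΔT = 7.8×10⁻⁶ × 157 = 0.001225.
1/(A₁E₁) + 1/(A₂E₂) = 1/(2000×98×10³) + 1/(375×119×10³) = 2.751×10⁻⁸ N⁻¹.
P = 0.001225 / 2.751×10⁻⁸ = 44510 N = 44.51 kN.
σ_{brass} = P/A₁ = 44510/2000 = 22.26 MPa, compressive.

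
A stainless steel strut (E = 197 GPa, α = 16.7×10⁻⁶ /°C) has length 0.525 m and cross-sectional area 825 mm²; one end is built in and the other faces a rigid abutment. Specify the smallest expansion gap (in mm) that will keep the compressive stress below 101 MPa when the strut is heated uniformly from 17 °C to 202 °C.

g ≈ 1.35 mm

Free expansion if unrestrained: δ_free = αΔT L = 16.7×10⁻⁶ × 185 × 525 = 1.622 mm.
At the allowable stress the elastic shortening the wall may impose is σL/E = 101 × 525 / (197×10³) = 0.2692 mm.
The gap must absorb the remainder: g_min = 1.622 − 0.2692 = 1.353 mm.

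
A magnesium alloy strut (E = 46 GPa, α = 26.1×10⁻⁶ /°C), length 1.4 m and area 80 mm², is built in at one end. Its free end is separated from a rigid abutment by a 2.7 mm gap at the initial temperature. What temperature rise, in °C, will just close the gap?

The gap closes when αΔT L = 2.7 mm, since the strut is still unstressed at that instant.
So ΔT = g/(αL) = 2.7/(26.1×10⁻⁶ × 1400) = 73.89 °C.

ΔT ≈ 73.9 °C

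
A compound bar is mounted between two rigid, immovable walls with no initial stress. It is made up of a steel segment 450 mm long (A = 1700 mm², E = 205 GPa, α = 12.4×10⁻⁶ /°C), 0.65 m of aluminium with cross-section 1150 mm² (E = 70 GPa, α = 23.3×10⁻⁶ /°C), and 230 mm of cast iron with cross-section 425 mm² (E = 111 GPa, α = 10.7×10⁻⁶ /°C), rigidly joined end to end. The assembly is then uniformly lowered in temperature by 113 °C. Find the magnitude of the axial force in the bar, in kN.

Free thermal contraction of the whole bar: Σ αᵢΔT Lᵢ = 12.4×10⁻⁶×113×450 + 23.3×10⁻⁶×113×650 + 10.7×10⁻⁶×113×230 = 2.62 mm.
The rigid supports impose zero overall length change; the single axial force P common to all segments must satisfy P Σ Lᵢ/(AᵢEᵢ) = δ_free.
The series flexibility is Σ Lᵢ/(AᵢEᵢ) = 450/(1700×205×10³) + 650/(1150×70×10³) + 230/(425×111×10³) = 1.424×10⁻⁵ mm/N.
P = 2.62 / 1.424×10⁻⁵ = 184000 N = 184 kN, tensile.

P ≈ 184 kN (tensile)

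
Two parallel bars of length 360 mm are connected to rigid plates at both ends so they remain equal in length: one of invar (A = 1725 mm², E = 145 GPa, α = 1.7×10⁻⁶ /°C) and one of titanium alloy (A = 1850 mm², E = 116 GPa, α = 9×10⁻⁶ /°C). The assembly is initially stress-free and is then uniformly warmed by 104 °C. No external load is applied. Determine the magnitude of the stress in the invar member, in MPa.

σ ≈ 50.8 MPa (tensile)

Both members must finish at the same length. With the larger α, the titanium alloy tends to over-expand; the plates restrain it, putting the titanium alloy in compression and the invar in tension. With no external load the two internal forces are equal and opposite, magnitude P.
Setting the final lengths equal and cancelling L: (α₁ − α₂)ΔT = P/(A₁E₁) + P/(A₂E₂).
|α₁ − α₂|·ΔT = 7.3×10⁻⁶ × 104 = 0.0007592.
1/(A₁E₁) + 1/(A₂E₂) = 1/(1725×145×10³) + 1/(1850×116×10³) = 8.658×10⁻⁹ N⁻¹.
So P = 0.0007592 / 8.658×10⁻⁹ = 87.69 kN.
σ_{invar} = P/A₁ = 87690/1725 = 50.83 MPa, tensile.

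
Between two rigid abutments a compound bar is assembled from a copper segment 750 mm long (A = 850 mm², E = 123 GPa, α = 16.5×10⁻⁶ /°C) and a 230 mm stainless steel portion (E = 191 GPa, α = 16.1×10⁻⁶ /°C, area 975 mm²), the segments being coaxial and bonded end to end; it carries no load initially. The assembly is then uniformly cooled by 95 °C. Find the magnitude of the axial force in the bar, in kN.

P ≈ 182 kN (tensile)

With the walls removed the bar would change length by δ_free = Σ αᵢΔT Lᵢ = 16.5×10⁻⁶×95×750 + 16.1×10⁻⁶×95×230 = 1.527 mm.
The walls prevent any net length change, so an axial force P (same in every segment) develops. Compatibility: P · Σ Lᵢ/(AᵢEᵢ) = δ_free.
The series flexibility is Σ Lᵢ/(AᵢEᵢ) = 750/(850×123×10³) + 230/(975×191×10³) = 8.409×10⁻⁶ mm/N.
So P = 1.527 / 8.409×10⁻⁶ = 181.6 kN, tensile.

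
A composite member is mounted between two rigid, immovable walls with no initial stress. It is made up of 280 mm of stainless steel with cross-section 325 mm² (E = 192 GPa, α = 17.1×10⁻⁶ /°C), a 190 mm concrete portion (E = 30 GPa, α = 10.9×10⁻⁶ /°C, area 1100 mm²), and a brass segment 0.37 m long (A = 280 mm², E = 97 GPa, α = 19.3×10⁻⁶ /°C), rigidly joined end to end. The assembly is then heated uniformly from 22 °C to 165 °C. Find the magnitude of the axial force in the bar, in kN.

With the walls removed the bar would change length by δ_free = Σ αᵢΔT Lᵢ = 17.1×10⁻⁶×143×280 + 10.9×10⁻⁶×143×190 + 19.3×10⁻⁶×143×370 = 2.002 mm.
The walls prevent any net length change, so an axial force P (same in every segment) develops. Compatibility: P · Σ Lᵢ/(AᵢEᵢ) = δ_free.
Σ Lᵢ/(AᵢEᵢ) = 280/(325×192×10³) + 190/(1100×30×10³) + 370/(280×97×10³) = 2.387×10⁻⁵ mm/N.
So P = 2.002 / 2.387×10⁻⁵ = 83.88 kN, compressive.

P ≈ 83.9 kN (compressive)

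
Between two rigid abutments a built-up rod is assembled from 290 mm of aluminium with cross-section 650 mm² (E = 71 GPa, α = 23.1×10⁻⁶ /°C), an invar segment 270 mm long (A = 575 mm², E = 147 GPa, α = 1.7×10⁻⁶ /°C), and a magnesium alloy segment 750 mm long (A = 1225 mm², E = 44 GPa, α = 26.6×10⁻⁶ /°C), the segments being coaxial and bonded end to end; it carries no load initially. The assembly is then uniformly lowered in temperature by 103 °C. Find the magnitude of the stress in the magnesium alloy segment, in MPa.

σ ≈ 97.4 MPa (tensile)

Free thermal contraction of the whole bar: Σ αᵢΔT Lᵢ = 23.1×10⁻⁶×103×290 + 1.7×10⁻⁶×103×270 + 26.6×10⁻⁶×103×750 = 2.792 mm.
The walls prevent any net length change, so an axial force P (same in every segment) develops. Compatibility: P · Σ Lᵢ/(AᵢEᵢ) = δ_free.
Σ Lᵢ/(AᵢEᵢ) = 290/(650×71×10³) + 270/(575×147×10³) + 750/(1225×44×10³) = 2.339×10⁻⁵ mm/N.
So P = 2.792 / 2.339×10⁻⁵ = 119.4 kN, tensile.
σ_{magnesium alloy} = P / A = 119400 / 1225 = 97.44 MPa.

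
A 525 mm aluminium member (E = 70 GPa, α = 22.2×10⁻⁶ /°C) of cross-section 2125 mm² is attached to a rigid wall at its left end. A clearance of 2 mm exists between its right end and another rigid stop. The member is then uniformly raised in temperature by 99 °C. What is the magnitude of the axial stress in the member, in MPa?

σ ≈ 0 MPa

If the wall were absent the member would grow by αΔT L = 22.2×10⁻⁶ × 99 × 525 = 1.154 mm.
This is smaller than the 2 mm clearance, so the member expands freely without reaching the stop — the stress is zero.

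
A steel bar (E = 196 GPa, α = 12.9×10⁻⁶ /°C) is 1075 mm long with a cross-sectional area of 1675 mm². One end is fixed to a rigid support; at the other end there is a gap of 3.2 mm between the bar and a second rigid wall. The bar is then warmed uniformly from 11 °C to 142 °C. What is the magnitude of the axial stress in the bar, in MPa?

σ ≈ 0 MPa

Unrestrained expansion: δ_free = αΔT L = 12.9×10⁻⁶ × 131 × 1075 = 1.817 mm.
Since δ_free = 1.82 mm is less than the 3.2 mm gap, the bar never touches the wall. No axial force develops.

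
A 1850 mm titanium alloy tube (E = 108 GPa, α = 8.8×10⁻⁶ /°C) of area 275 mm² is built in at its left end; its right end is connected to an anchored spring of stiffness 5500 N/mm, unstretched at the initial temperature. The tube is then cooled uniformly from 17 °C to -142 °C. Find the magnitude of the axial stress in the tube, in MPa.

σ ≈ 38.6 MPa (tensile)

If the spring were absent the tube would shorten by αΔT L = 8.8×10⁻⁶ × 159 × 1850 = 2.589 mm.
With a force P in the spring, the elastic change of the tube is PL/(AE) and that of the spring is P/k; compatibility requires their sum to equal δ_free.
P [ L/(AE) + 1/k ] = δ_free → P [ 1850/(275×108×10³) + 1/(5500) ] = 2.589.
P = 2.589 / 0.0002441 = 10600 N.
σ = P/A = 10600/275 = 38.56 MPa.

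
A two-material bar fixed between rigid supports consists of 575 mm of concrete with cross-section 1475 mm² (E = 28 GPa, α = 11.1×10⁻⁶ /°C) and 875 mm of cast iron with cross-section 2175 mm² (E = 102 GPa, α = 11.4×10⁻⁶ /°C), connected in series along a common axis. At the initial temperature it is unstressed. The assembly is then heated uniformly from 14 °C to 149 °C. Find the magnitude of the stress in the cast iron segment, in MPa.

σ ≈ 56.8 MPa (compressive)

With the walls removed the bar would change length by δ_free = Σ αᵢΔT Lᵢ = 11.1×10⁻⁶×135×575 + 11.4×10⁻⁶×135×875 = 2.208 mm.
The walls prevent any net length change, so an axial force P (same in every segment) develops. Compatibility: P · Σ Lᵢ/(AᵢEᵢ) = δ_free.
Σ Lᵢ/(AᵢEᵢ) = 575/(1475×28×10³) + 875/(2175×102×10³) = 1.787×10⁻⁵ mm/N.
Hence P = δ_free / Σ(L/AE) = 2.208/1.787×10⁻⁵ = 123.6 kN (compressive).
σ_{cast iron} = P / A = 123600 / 2175 = 56.83 MPa.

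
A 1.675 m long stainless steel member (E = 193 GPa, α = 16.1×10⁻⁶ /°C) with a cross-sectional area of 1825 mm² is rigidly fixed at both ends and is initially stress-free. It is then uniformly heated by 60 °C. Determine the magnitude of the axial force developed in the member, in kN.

With zero net strain, σ = E·αΔT = 193 GPa × 16.1×10⁻⁶ × 60 = 186.4 MPa.
Then P = σA = 186.4 × 1825 mm² = 340.2 kN, compressive.

P ≈ 340 kN (compressive)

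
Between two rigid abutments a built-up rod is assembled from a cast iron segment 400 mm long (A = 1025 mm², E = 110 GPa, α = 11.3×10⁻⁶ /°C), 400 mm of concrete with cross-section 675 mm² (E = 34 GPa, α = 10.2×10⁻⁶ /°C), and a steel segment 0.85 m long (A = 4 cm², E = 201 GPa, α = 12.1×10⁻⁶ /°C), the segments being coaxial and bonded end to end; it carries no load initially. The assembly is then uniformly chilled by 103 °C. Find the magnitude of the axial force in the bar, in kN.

With the walls removed the bar would change length by δ_free = Σ αᵢΔT Lᵢ = 11.3×10⁻⁶×103×400 + 10.2×10⁻⁶×103×400 + 12.1×10⁻⁶×103×850 = 1.945 mm.
Since the ends are fixed, an axial force P builds up, equal in every segment, with P · Σ Lᵢ/(AᵢEᵢ) = δ_free.
The series flexibility is Σ Lᵢ/(AᵢEᵢ) = 400/(1025×110×10³) + 400/(675×34×10³) + 850/(400×201×10³) = 3.155×10⁻⁵ mm/N.
P = 1.945 / 3.155×10⁻⁵ = 61660 N = 61.66 kN, tensile.

P ≈ 61.7 kN (tensile)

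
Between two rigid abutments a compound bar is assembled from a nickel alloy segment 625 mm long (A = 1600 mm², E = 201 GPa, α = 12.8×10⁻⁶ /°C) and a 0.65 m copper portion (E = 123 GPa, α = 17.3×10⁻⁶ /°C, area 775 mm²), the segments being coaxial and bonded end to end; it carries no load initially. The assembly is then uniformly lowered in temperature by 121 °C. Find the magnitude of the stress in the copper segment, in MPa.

With the walls removed the bar would change length by δ_free = Σ αᵢΔT Lᵢ = 12.8×10⁻⁶×121×625 + 17.3×10⁻⁶×121×650 = 2.329 mm.
The walls prevent any net length change, so an axial force P (same in every segment) develops. Compatibility: P · Σ Lᵢ/(AᵢEᵢ) = δ_free.
Σ Lᵢ/(AᵢEᵢ) = 625/(1600×201×10³) + 650/(775×123×10³) = 8.762×10⁻⁶ mm/N.
So P = 2.329 / 8.762×10⁻⁶ = 265.8 kN, tensile.
σ_{copper} = P / A = 265800 / 775 = 342.9 MPa.

σ ≈ 343 MPa (tensile)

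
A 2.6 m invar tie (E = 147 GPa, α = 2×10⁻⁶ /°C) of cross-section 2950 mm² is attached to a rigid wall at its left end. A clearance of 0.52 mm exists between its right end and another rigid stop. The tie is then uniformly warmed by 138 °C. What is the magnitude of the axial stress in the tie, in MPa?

σ ≈ 11.2 MPa (compressive)

If the wall were absent the tie would grow by αΔT L = 2×10⁻⁶ × 138 × 2600 = 0.7176 mm.
The gap closes (δ_free > 0.52 mm) and the wall then resists a further 0.7176 − 0.52 = 0.1976 mm of expansion.
Compatibility: PL/(AE) = 0.1976 mm, so σ = P/A = E × (0.1976/2600) = 11.17 MPa.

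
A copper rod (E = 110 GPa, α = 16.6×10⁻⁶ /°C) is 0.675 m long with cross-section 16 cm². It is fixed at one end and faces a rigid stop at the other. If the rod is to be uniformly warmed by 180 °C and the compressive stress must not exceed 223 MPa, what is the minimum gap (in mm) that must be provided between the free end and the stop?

g ≈ 0.648 mm

Free expansion if unrestrained: δ_free = αΔT L = 16.6×10⁻⁶ × 180 × 675 = 2.017 mm.
A stress of 223 MPa corresponds to the wall pushing the rod back by σL/E = 223×675/(110×10³) = 1.368 mm.
So the gap has to take up the difference, g_min = δ_free − σL/E = 2.017 − 1.368 = 0.6485 mm.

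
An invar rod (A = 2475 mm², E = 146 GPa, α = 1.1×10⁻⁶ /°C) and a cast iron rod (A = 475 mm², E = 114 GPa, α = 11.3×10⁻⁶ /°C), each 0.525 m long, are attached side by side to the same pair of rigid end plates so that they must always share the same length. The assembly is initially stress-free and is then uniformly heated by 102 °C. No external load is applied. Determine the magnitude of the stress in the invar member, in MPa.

The cast iron has the larger α, so on heating it would change length more than the invar if both were free. The rigid plates force a common final length, so the cast iron is put into compression and the invar into tension, with equal and opposite forces P (no external load).
Compatibility of the two members (thermal + elastic change equal): (α₁ − α₂)ΔT = P·[1/(A₁E₁) + 1/(A₂E₂)].
|α₁ − α₂|·ΔT = 10.2×10⁻⁶ × 102 = 0.00104.
1/(A₁E₁) + 1/(A₂E₂) = 1/(2475×146×10³) + 1/(475×114×10³) = 2.123×10⁻⁸ N⁻¹.
So P = 0.00104 / 2.123×10⁻⁸ = 49 kN.
σ_{invar} = P/A₁ = 49000/2475 = 19.8 MPa, tensile.

σ ≈ 19.8 MPa (tensile)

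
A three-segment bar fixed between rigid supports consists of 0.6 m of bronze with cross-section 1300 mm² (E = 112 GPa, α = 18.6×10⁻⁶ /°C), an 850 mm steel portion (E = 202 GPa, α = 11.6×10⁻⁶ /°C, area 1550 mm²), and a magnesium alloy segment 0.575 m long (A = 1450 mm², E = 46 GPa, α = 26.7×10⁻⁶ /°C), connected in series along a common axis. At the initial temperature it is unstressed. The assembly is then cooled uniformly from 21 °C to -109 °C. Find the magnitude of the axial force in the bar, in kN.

Free thermal contraction of the whole bar: Σ αᵢΔT Lᵢ = 18.6×10⁻⁶×130×600 + 11.6×10⁻⁶×130×850 + 26.7×10⁻⁶×130×575 = 4.728 mm.
Since the ends are fixed, an axial force P builds up, equal in every segment, with P · Σ Lᵢ/(AᵢEᵢ) = δ_free.
Σ Lᵢ/(AᵢEᵢ) = 600/(1300×112×10³) + 850/(1550×202×10³) + 575/(1450×46×10³) = 1.546×10⁻⁵ mm/N.
Hence P = δ_free / Σ(L/AE) = 4.728/1.546×10⁻⁵ = 305.9 kN (tensile).

P ≈ 306 kN (tensile)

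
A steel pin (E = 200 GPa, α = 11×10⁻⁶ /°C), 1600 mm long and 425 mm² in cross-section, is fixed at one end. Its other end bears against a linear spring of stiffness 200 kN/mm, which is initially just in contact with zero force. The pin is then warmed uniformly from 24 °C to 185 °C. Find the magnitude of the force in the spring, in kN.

If the spring were absent the pin would lengthen by αΔT L = 11×10⁻⁶ × 161 × 1600 = 2.834 mm.
Let P be the compressive force at the spring. The pin shortens elastically by PL/(AE) and the spring compresses by P/k; together these equal δ_free.
So P = δ_free / [L/(AE) + 1/k] = 2.834 / [ 1600/(425×200×10³) + 1/(200×10³) ].
P = 2.834 / 2.382×10⁻⁵ = 118900 N.

P ≈ 119 kN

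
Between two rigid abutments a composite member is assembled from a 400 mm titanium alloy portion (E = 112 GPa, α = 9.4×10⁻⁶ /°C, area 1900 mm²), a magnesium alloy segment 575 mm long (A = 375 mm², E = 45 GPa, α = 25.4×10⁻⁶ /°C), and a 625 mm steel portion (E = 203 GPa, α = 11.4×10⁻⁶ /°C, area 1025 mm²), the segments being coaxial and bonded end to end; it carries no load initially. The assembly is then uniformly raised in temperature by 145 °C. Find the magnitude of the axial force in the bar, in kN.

P ≈ 94.9 kN (compressive)

With the walls removed the bar would change length by δ_free = Σ αᵢΔT Lᵢ = 9.4×10⁻⁶×145×400 + 25.4×10⁻⁶×145×575 + 11.4×10⁻⁶×145×625 = 3.696 mm.
Since the ends are fixed, an axial force P builds up, equal in every segment, with P · Σ Lᵢ/(AᵢEᵢ) = δ_free.
The series flexibility is Σ Lᵢ/(AᵢEᵢ) = 400/(1900×112×10³) + 575/(375×45×10³) + 625/(1025×203×10³) = 3.896×10⁻⁵ mm/N.
Hence P = δ_free / Σ(L/AE) = 3.696/3.896×10⁻⁵ = 94.87 kN (compressive).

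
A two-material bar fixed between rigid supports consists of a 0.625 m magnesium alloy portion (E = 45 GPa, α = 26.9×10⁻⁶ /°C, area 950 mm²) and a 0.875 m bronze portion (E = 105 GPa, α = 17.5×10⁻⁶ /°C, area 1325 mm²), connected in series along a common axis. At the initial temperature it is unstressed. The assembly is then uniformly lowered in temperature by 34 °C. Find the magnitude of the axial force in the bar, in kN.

With the walls removed the bar would change length by δ_free = Σ αᵢΔT Lᵢ = 26.9×10⁻⁶×34×625 + 17.5×10⁻⁶×34×875 = 1.092 mm.
The rigid supports impose zero overall length change; the single axial force P common to all segments must satisfy P Σ Lᵢ/(AᵢEᵢ) = δ_free.
The series flexibility is Σ Lᵢ/(AᵢEᵢ) = 625/(950×45×10³) + 875/(1325×105×10³) = 2.091×10⁻⁵ mm/N.
P = 1.092 / 2.091×10⁻⁵ = 52240 N = 52.24 kN, tensile.

P ≈ 52.2 kN (tensile)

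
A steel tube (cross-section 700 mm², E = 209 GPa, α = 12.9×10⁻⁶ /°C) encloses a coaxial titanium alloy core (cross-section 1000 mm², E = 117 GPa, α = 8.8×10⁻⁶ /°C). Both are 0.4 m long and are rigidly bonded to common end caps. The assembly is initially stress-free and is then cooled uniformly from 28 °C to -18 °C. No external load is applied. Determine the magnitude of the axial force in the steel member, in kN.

The steel has the larger α, so on cooling it would change length more than the titanium alloy if both were free. The rigid plates force a common final length, so the steel is put into tension and the titanium alloy into compression, with equal and opposite forces P (no external load).
Equating the net (thermal + elastic) strains gives |α₁ − α₂|·ΔT = P·[1/(A₁E₁) + 1/(A₂E₂)].
|α₁ − α₂|·ΔT = 4.1×10⁻⁶ × 46 = 0.0001886.
1/(A₁E₁) + 1/(A₂E₂) = 1/(700×209×10³) + 1/(1000×117×10³) = 1.538×10⁻⁸ N⁻¹.
So P = 0.0001886 / 1.538×10⁻⁸ = 12.26 kN.

P ≈ 12.3 kN (tensile in the steel)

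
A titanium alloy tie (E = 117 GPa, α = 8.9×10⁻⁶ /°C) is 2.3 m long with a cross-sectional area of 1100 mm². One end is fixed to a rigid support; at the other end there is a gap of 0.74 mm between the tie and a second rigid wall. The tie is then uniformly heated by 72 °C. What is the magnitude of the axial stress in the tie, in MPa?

Free thermal elongation = αΔT L = 8.9×10⁻⁶ × 72 × 2300 = 1.474 mm.
After closing the 0.74 mm clearance, 1.474 − 0.74 = 0.7338 mm of expansion remains to be suppressed by the wall.
That suppressed elongation corresponds to σ = E·Δ/L = 117×10³ × 0.7338/2300 = 37.33 MPa.

σ ≈ 37.3 MPa (compressive)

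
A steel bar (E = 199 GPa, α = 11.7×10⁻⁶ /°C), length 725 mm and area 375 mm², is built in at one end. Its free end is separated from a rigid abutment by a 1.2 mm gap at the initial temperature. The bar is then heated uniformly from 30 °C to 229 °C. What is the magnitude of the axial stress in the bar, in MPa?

If the wall were absent the bar would grow by αΔT L = 11.7×10⁻⁶ × 199 × 725 = 1.688 mm.
After closing the 1.2 mm clearance, 1.688 − 1.2 = 0.488 mm of expansion remains to be suppressed by the wall.
So σ = E(δ_free − g)/L = 199×10³ × 0.488/725 = 134 MPa.

σ ≈ 134 MPa (compressive)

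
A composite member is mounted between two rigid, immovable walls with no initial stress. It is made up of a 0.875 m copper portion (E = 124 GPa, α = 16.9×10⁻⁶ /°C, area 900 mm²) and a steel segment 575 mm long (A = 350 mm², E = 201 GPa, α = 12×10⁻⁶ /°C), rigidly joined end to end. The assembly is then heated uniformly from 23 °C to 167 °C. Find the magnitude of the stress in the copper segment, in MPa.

With the walls removed the bar would change length by δ_free = Σ αᵢΔT Lᵢ = 16.9×10⁻⁶×144×875 + 12×10⁻⁶×144×575 = 3.123 mm.
Since the ends are fixed, an axial force P builds up, equal in every segment, with P · Σ Lᵢ/(AᵢEᵢ) = δ_free.
The series flexibility is Σ Lᵢ/(AᵢEᵢ) = 875/(900×124×10³) + 575/(350×201×10³) = 1.601×10⁻⁵ mm/N.
So P = 3.123 / 1.601×10⁻⁵ = 195 kN, compressive.
σ_{copper} = P / A = 195000 / 900 = 216.7 MPa.

σ ≈ 217 MPa (compressive)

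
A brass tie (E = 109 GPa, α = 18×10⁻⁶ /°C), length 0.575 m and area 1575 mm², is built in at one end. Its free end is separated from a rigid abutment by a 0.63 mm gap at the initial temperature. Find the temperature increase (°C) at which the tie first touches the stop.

ΔT ≈ 60.9 °C

The gap closes when αΔT L = 0.63 mm, since the tie is still unstressed at that instant.
So ΔT = g/(αL) = 0.63/(18×10⁻⁶ × 575) = 60.87 °C.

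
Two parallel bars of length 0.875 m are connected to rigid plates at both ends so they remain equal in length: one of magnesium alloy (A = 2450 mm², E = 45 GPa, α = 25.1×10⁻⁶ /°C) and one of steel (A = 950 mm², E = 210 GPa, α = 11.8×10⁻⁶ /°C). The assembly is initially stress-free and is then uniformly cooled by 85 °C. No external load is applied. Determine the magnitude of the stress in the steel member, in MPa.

The magnesium alloy has the larger α, so on cooling it would change length more than the steel if both were free. The rigid plates force a common final length, so the magnesium alloy is put into tension and the steel into compression, with equal and opposite forces P (no external load).
Setting the final lengths equal and cancelling L: (α₁ − α₂)ΔT = P/(A₁E₁) + P/(A₂E₂).
|α₁ − α₂|·ΔT = 13.3×10⁻⁶ × 85 = 0.00113.
1/(A₁E₁) + 1/(A₂E₂) = 1/(2450×45×10³) + 1/(950×210×10³) = 1.408×10⁻⁸ N⁻¹.
P = 0.00113 / 1.408×10⁻⁸ = 80280 N = 80.28 kN.
σ_{steel} = P/A₂ = 80280/950 = 84.5 MPa, compressive.

σ ≈ 84.5 MPa (compressive)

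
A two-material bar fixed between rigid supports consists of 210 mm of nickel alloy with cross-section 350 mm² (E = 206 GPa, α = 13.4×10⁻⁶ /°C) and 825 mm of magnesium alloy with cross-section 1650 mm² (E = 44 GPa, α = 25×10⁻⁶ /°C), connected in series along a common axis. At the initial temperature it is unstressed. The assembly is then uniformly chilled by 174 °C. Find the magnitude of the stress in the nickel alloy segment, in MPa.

If the supports were absent, the total length change would be Σ αᵢΔT Lᵢ = 13.4×10⁻⁶×174×210 + 25×10⁻⁶×174×825 = 4.078 mm.
Since the ends are fixed, an axial force P builds up, equal in every segment, with P · Σ Lᵢ/(AᵢEᵢ) = δ_free.
The series flexibility is Σ Lᵢ/(AᵢEᵢ) = 210/(350×206×10³) + 825/(1650×44×10³) = 1.428×10⁻⁵ mm/N.
P = 4.078 / 1.428×10⁻⁵ = 285700 N = 285.7 kN, tensile.
σ_{nickel alloy} = P / A = 285700 / 350 = 816.2 MPa.

σ ≈ 816 MPa (tensile)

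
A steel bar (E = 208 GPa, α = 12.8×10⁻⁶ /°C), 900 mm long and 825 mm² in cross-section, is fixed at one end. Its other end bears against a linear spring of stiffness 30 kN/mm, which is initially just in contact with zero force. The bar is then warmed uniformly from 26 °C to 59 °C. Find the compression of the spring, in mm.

Free thermal expansion: δ_free = αΔT L = 12.8×10⁻⁶ × 33 × 900 = 0.3802 mm.
With a force P in the spring, the elastic change of the bar is PL/(AE) and that of the spring is P/k; compatibility requires their sum to equal δ_free.
So P = δ_free / [L/(AE) + 1/k] = 0.3802 / [ 900/(825×208×10³) + 1/(30×10³) ].
P = 0.3802 / 3.858×10⁻⁵ = 9854 N.
Spring compression = P/k = 9854/(30×10³) = 0.3285 mm.

δ ≈ 0.328 mm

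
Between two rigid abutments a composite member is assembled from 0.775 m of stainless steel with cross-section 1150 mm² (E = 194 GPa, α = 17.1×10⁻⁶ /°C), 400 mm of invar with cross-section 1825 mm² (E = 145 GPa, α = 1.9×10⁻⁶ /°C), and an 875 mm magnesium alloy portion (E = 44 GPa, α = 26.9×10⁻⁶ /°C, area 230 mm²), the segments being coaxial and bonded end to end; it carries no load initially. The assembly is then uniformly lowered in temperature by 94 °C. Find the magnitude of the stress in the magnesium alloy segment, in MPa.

σ ≈ 168 MPa (tensile)

Free thermal contraction of the whole bar: Σ αᵢΔT Lᵢ = 17.1×10⁻⁶×94×775 + 1.9×10⁻⁶×94×400 + 26.9×10⁻⁶×94×875 = 3.53 mm.
Since the ends are fixed, an axial force P builds up, equal in every segment, with P · Σ Lᵢ/(AᵢEᵢ) = δ_free.
Σ Lᵢ/(AᵢEᵢ) = 775/(1150×194×10³) + 400/(1825×145×10³) + 875/(230×44×10³) = 9.145×10⁻⁵ mm/N.
P = 3.53 / 9.145×10⁻⁵ = 38600 N = 38.6 kN, tensile.
σ_{magnesium alloy} = P / A = 38600 / 230 = 167.8 MPa.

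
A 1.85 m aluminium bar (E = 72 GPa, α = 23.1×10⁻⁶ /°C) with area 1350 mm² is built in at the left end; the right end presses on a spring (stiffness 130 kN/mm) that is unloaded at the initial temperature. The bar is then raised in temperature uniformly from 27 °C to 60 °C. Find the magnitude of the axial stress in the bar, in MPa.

If the spring were absent the bar would lengthen by αΔT L = 23.1×10⁻⁶ × 33 × 1850 = 1.41 mm.
Let P be the compressive force at the spring. The bar shortens elastically by PL/(AE) and the spring compresses by P/k; together these equal δ_free.
So P = δ_free / [L/(AE) + 1/k] = 1.41 / [ 1850/(1350×72×10³) + 1/(130×10³) ].
P = 1.41 / 2.673×10⁻⁵ = 52770 N.
σ = P/A = 52770/1350 = 39.09 MPa.

σ ≈ 39.1 MPa (compressive)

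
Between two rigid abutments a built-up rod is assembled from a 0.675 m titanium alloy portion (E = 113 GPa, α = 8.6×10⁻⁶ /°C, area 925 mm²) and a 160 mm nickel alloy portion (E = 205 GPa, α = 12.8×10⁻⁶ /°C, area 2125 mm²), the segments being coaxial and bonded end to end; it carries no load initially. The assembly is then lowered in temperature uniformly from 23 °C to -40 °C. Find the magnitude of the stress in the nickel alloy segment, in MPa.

σ ≈ 34.1 MPa (tensile)

If the supports were absent, the total length change would be Σ αᵢΔT Lᵢ = 8.6×10⁻⁶×63×675 + 12.8×10⁻⁶×63×160 = 0.4947 mm.
Since the ends are fixed, an axial force P builds up, equal in every segment, with P · Σ Lᵢ/(AᵢEᵢ) = δ_free.
The series flexibility is Σ Lᵢ/(AᵢEᵢ) = 675/(925×113×10³) + 160/(2125×205×10³) = 6.825×10⁻⁶ mm/N.
P = 0.4947 / 6.825×10⁻⁶ = 72490 N = 72.49 kN, tensile.
σ_{nickel alloy} = P / A = 72490 / 2125 = 34.11 MPa.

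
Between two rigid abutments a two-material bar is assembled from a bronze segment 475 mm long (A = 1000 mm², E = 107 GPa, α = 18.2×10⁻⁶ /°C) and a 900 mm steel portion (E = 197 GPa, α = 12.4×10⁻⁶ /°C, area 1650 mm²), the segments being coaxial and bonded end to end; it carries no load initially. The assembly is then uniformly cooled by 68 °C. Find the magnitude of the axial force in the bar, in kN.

P ≈ 187 kN (tensile)

If the supports were absent, the total length change would be Σ αᵢΔT Lᵢ = 18.2×10⁻⁶×68×475 + 12.4×10⁻⁶×68×900 = 1.347 mm.
The walls prevent any net length change, so an axial force P (same in every segment) develops. Compatibility: P · Σ Lᵢ/(AᵢEᵢ) = δ_free.
The series flexibility is Σ Lᵢ/(AᵢEᵢ) = 475/(1000×107×10³) + 900/(1650×197×10³) = 7.208×10⁻⁶ mm/N.
P = 1.347 / 7.208×10⁻⁶ = 186800 N = 186.8 kN, tensile.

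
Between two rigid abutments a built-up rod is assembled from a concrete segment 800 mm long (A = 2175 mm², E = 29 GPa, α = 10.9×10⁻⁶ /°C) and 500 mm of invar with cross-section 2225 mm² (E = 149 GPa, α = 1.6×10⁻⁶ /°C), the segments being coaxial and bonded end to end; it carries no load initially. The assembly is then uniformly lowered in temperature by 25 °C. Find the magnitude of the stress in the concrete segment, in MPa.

σ ≈ 7.71 MPa (tensile)

With the walls removed the bar would change length by δ_free = Σ αᵢΔT Lᵢ = 10.9×10⁻⁶×25×800 + 1.6×10⁻⁶×25×500 = 0.238 mm.
Since the ends are fixed, an axial force P builds up, equal in every segment, with P · Σ Lᵢ/(AᵢEᵢ) = δ_free.
The series flexibility is Σ Lᵢ/(AᵢEᵢ) = 800/(2175×29×10³) + 500/(2225×149×10³) = 1.419×10⁻⁵ mm/N.
Hence P = δ_free / Σ(L/AE) = 0.238/1.419×10⁻⁵ = 16.77 kN (tensile).
σ_{concrete} = P / A = 16770 / 2175 = 7.711 MPa.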